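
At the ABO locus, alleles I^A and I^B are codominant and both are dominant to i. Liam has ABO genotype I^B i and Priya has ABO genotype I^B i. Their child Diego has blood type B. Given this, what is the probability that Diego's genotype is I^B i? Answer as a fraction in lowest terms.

Cross I^B i × I^B i → 1/4 I^B I^B, 1/2 I^B i, 1/4 i i.
Type-B genotypes among offspring: I^B I^B (1/4), I^B i (1/2); total 3/4.
P(I^B i | type B) = (1/2) / (3/4) = 2/3.

2/3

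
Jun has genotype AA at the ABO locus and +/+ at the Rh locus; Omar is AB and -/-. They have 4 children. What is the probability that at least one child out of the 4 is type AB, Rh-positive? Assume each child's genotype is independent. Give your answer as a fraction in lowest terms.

ABO cross AA × AB → 1/2 A, 1/2 AB.
Rh cross +/+ × -/- → 1 Rh+; so P(type AB, Rh-positive) = 1/2 × 1 = 1/2 per child.
P(none) = (1/2)^4 = 1/16; P(at least one) = 1 − 1/16 = 15/16.

15/16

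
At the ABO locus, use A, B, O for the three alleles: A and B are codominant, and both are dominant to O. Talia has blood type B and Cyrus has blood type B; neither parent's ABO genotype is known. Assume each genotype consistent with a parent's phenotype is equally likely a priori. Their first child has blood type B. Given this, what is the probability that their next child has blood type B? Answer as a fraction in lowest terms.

19/20

Possible genotypes: Talia ∈ {BB, BO}; Cyrus ∈ {BB, BO}.
Weight each parental genotype pair by prior × P(type-B child):
  BB × BB: posterior weight 4/15; P(next child type B) = 1.
  BB × BO: posterior weight 4/15; P(next child type B) = 1.
  BO × BB: posterior weight 4/15; P(next child type B) = 1.
  BO × BO: posterior weight 1/5; P(next child type B) = 3/4.
Weighted sum = 19/20.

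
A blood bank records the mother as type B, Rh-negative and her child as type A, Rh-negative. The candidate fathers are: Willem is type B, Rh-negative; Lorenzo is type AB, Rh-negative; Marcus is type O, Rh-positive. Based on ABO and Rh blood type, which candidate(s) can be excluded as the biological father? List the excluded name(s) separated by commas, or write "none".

Willem, Marcus

A candidate is excluded only if no genotype consistent with his phenotype could produce a type A, Rh-negative child with a type B, Rh-negative mother.
Willem (type B, Rh-): no genotype consistent with that phenotype can produce a type-A Rh- child with a type-B mother.
Marcus (type O, Rh+): no genotype consistent with that phenotype can produce a type-A Rh- child with a type-B mother.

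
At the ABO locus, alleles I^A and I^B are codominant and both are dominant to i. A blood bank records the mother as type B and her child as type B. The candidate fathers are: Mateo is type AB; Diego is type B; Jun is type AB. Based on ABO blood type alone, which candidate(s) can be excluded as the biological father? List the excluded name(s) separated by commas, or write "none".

none

A candidate is excluded only if no genotype consistent with his phenotype could produce a type B child with a type B mother.
Every candidate has at least one consistent genotype combination, so none can be excluded.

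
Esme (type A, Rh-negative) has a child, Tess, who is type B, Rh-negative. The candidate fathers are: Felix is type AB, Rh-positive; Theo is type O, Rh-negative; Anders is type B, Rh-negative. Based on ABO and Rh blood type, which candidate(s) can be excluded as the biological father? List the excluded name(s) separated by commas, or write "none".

Theo

A candidate is excluded only if no genotype consistent with his phenotype could produce a type B, Rh-negative child with a type A, Rh-negative mother.
Theo (type O, Rh-): no genotype consistent with that phenotype can produce a type-B Rh- child with a type-A mother.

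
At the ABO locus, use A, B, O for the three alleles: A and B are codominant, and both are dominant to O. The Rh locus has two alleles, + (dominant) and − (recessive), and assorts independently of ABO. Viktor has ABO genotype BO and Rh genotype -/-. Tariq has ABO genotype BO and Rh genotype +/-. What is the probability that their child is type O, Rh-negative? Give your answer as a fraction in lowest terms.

1/8

ABO cross BO × BO → offspring phenotypes: 1/4 O, 3/4 B.
Rh cross -/- × +/- → 1/2 Rh+, 1/2 Rh-.
Independent loci: P(type O, Rh-negative) = 1/4 × 1/2 = 1/8.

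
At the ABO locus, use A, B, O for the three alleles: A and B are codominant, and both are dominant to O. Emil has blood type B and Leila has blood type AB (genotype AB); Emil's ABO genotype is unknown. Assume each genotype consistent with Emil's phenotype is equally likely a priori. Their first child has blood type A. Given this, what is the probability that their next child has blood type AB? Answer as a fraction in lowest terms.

Possible genotypes: Emil ∈ {BB, BO}; Leila ∈ {AB}.
Weight each parental genotype pair by prior × P(type-A child):
  BO × AB: posterior weight 1; P(next child type AB) = 1/4.
Weighted sum = 1/4.

1/4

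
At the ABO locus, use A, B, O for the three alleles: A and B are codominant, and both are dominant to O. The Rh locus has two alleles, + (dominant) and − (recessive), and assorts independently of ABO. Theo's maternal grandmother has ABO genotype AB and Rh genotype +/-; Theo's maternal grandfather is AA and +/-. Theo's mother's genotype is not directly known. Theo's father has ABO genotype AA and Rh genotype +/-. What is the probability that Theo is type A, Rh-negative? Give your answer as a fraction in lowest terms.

Theo's mother's ABO genotype from AB × AA: 1/2 AA, 1/2 AB.
Crossing each possibility with the father AA and summing P(type A): 1/2·1 + 1/2·1/2 = 3/4.
Similarly for Rh via the mother's Rh distribution: P(Rh-) = 1/4.
Independent loci: 3/4 × 1/4 = 3/16.

3/16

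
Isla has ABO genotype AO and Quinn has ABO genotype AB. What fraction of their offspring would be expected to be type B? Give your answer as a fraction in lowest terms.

ABO cross AO × AB → offspring phenotypes: 1/2 A, 1/4 B, 1/4 AB.
So P(type B) = 1/4.

1/4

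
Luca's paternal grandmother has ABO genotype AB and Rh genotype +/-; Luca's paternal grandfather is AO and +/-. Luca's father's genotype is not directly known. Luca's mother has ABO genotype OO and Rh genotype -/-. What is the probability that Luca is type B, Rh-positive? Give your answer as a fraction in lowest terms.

Luca's father's ABO genotype from AB × AO: 1/4 AA, 1/4 AB, 1/4 AO, 1/4 BO.
Crossing each possibility with the mother OO and summing P(type B): 1/4·0 + 1/4·1/2 + 1/4·0 + 1/4·1/2 = 1/4.
Similarly for Rh via the father's Rh distribution: P(Rh+) = 1/2.
Independent loci: 1/4 × 1/2 = 1/8.

1/8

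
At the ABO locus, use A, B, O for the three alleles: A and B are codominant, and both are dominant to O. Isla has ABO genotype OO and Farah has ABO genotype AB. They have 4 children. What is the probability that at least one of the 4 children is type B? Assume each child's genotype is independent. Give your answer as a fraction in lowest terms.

15/16

ABO cross OO × AB → 1/2 A, 1/2 B.
So P(type B) = 1/2 per child.
P(none) = (1/2)^4 = 1/16; P(at least one) = 1 − 1/16 = 15/16.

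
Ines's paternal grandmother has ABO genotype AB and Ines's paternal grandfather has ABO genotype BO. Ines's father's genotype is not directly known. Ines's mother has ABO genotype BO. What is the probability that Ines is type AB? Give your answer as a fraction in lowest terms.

1/8

Ines's father's ABO genotype from AB × BO: 1/4 AB, 1/4 AO, 1/4 BB, 1/4 BO.
Crossing each possibility with the mother BO and summing P(type AB): 1/4·1/4 + 1/4·1/4 + 1/4·0 + 1/4·0 = 1/8.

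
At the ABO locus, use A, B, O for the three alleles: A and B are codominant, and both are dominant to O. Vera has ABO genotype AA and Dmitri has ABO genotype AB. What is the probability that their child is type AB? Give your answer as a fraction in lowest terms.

ABO cross AA × AB → offspring phenotypes: 1/2 A, 1/2 AB.
So P(type AB) = 1/2.

1/2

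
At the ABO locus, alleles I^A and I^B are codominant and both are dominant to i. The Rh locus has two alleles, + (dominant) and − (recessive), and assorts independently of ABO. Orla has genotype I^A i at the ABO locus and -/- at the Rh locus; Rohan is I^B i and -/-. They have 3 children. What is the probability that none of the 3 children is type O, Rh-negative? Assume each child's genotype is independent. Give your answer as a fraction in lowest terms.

ABO cross I^A i × I^B i → 1/4 O, 1/4 A, 1/4 B, 1/4 AB.
Rh cross -/- × -/- → 1 Rh-; so P(type O, Rh-negative) = 1/4 × 1 = 1/4 per child.
P(not type O, Rh-negative) = 3/4 for one child; (3/4)^3 = 27/64.

27/64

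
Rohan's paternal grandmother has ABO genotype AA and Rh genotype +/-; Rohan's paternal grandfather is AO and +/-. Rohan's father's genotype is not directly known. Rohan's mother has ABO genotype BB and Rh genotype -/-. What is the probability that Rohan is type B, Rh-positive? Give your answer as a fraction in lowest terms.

Rohan's father's ABO genotype from AA × AO: 1/2 AA, 1/2 AO.
Crossing each possibility with the mother BB and summing P(type B): 1/2·0 + 1/2·1/2 = 1/4.
Similarly for Rh via the father's Rh distribution: P(Rh+) = 1/2.
Independent loci: 1/4 × 1/2 = 1/8.

1/8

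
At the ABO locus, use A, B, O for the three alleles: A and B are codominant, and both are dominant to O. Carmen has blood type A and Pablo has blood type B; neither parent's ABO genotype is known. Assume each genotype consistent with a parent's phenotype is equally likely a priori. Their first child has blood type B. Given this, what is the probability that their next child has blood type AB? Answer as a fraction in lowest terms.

Possible genotypes: Carmen ∈ {AA, AO}; Pablo ∈ {BB, BO}.
Weight each parental genotype pair by prior × P(type-B child):
  AO × BB: posterior weight 2/3; P(next child type AB) = 1/2.
  AO × BO: posterior weight 1/3; P(next child type AB) = 1/4.
Weighted sum = 5/12.

5/12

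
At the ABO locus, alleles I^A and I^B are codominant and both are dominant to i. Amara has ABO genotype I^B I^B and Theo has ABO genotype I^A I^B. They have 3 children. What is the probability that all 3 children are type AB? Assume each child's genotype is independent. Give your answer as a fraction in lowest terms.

1/8

ABO cross I^B I^B × I^A I^B → 1/2 B, 1/2 AB.
So P(type AB) = 1/2 per child.
All 3 independent: (1/2)^3 = 1/8.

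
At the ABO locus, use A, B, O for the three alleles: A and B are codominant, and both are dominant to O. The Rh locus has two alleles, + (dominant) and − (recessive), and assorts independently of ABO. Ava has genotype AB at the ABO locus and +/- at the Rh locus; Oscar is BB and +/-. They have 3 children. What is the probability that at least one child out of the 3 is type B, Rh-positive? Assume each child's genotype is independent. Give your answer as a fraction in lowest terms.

ABO cross AB × BB → 1/2 B, 1/2 AB.
Rh cross +/- × +/- → 3/4 Rh+, 1/4 Rh-; so P(type B, Rh-positive) = 1/2 × 3/4 = 3/8 per child.
P(none) = (5/8)^3 = 125/512; P(at least one) = 1 − 125/512 = 387/512.

387/512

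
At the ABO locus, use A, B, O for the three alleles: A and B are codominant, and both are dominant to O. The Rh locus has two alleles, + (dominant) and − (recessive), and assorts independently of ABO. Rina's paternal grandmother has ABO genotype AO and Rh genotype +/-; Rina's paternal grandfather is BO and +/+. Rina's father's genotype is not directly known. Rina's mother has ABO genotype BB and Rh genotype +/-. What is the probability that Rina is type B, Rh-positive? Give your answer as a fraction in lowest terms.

21/32

Rina's father's ABO genotype from AO × BO: 1/4 AB, 1/4 AO, 1/4 BO, 1/4 OO.
Crossing each possibility with the mother BB and summing P(type B): 1/4·1/2 + 1/4·1/2 + 1/4·1 + 1/4·1 = 3/4.
Similarly for Rh via the father's Rh distribution: P(Rh+) = 7/8.
Independent loci: 3/4 × 7/8 = 21/32.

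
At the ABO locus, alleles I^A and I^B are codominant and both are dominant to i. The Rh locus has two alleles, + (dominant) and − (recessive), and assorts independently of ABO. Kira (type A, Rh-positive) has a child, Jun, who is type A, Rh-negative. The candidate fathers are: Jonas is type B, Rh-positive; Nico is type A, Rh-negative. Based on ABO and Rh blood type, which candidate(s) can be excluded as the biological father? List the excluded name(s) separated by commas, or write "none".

A candidate is excluded only if no genotype consistent with his phenotype could produce a type A, Rh-negative child with a type A, Rh-positive mother.
Every candidate has at least one consistent genotype combination, so none can be excluded.

none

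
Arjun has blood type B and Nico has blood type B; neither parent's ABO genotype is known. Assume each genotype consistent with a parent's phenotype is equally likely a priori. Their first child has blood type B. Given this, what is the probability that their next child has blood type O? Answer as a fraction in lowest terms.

1/20

Possible genotypes: Arjun ∈ {I^B I^B, I^B i}; Nico ∈ {I^B I^B, I^B i}.
Weight each parental genotype pair by prior × P(type-B child):
  I^B I^B × I^B I^B: posterior weight 4/15; P(next child type O) = 0.
  I^B I^B × I^B i: posterior weight 4/15; P(next child type O) = 0.
  I^B i × I^B I^B: posterior weight 4/15; P(next child type O) = 0.
  I^B i × I^B i: posterior weight 1/5; P(next child type O) = 1/4.
Weighted sum = 1/20.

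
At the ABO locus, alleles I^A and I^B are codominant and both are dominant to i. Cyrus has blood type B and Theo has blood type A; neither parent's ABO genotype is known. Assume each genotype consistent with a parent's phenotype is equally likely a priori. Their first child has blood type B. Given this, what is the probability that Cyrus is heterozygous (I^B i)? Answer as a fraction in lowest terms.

Possible genotypes: Cyrus ∈ {I^B I^B, I^B i}; Theo ∈ {I^A I^A, I^A i}.
Weight each parental genotype pair by prior × P(type-B child):
  I^B I^B × I^A i: posterior weight 2/3.
  I^B i × I^A i: posterior weight 1/3.
Sum the posterior weight over pairs where Cyrus is I^B i: 1/3.

1/3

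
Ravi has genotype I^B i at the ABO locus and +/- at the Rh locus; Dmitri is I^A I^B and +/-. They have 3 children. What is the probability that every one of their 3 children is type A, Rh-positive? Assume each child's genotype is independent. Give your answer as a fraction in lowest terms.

27/4096

ABO cross I^B i × I^A I^B → 1/4 A, 1/2 B, 1/4 AB.
Rh cross +/- × +/- → 3/4 Rh+, 1/4 Rh-; so P(type A, Rh-positive) = 1/4 × 3/4 = 3/16 per child.
All 3 independent: (3/16)^3 = 27/4096.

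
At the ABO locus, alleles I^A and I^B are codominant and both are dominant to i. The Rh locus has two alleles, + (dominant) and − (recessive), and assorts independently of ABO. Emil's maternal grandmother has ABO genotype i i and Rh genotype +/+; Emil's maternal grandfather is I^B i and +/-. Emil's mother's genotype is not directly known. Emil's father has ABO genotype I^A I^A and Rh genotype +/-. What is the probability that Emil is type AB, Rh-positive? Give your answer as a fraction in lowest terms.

7/32

Emil's mother's ABO genotype from i i × I^B i: 1/2 I^B i, 1/2 i i.
Crossing each possibility with the father I^A I^A and summing P(type AB): 1/2·1/2 + 1/2·0 = 1/4.
Similarly for Rh via the mother's Rh distribution: P(Rh+) = 7/8.
Independent loci: 1/4 × 7/8 = 7/32.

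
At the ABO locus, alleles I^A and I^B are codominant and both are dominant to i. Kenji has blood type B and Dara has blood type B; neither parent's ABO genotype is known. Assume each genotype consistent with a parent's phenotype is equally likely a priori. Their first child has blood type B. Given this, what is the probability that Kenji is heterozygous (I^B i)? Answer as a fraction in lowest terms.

7/15

Possible genotypes: Kenji ∈ {I^B I^B, I^B i}; Dara ∈ {I^B I^B, I^B i}.
Weight each parental genotype pair by prior × P(type-B child):
  I^B I^B × I^B I^B: posterior weight 4/15.
  I^B I^B × I^B i: posterior weight 4/15.
  I^B i × I^B I^B: posterior weight 4/15.
  I^B i × I^B i: posterior weight 1/5.
Sum the posterior weight over pairs where Kenji is I^B i: 7/15.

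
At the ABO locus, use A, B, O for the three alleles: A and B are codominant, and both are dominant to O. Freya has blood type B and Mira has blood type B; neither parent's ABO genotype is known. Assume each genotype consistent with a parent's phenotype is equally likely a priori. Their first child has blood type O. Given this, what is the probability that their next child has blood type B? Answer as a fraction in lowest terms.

3/4

Possible genotypes: Freya ∈ {BB, BO}; Mira ∈ {BB, BO}.
Weight each parental genotype pair by prior × P(type-O child):
  BO × BO: posterior weight 1; P(next child type B) = 3/4.
Weighted sum = 3/4.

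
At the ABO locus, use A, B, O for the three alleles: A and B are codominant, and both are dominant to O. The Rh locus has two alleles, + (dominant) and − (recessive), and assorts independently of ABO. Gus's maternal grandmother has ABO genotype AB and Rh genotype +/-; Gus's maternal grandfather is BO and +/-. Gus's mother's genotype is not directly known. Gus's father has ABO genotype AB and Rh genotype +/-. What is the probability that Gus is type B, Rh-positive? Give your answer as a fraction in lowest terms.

9/32

Gus's mother's ABO genotype from AB × BO: 1/4 AB, 1/4 AO, 1/4 BB, 1/4 BO.
Crossing each possibility with the father AB and summing P(type B): 1/4·1/4 + 1/4·1/4 + 1/4·1/2 + 1/4·1/2 = 3/8.
Similarly for Rh via the mother's Rh distribution: P(Rh+) = 3/4.
Independent loci: 3/8 × 3/4 = 9/32.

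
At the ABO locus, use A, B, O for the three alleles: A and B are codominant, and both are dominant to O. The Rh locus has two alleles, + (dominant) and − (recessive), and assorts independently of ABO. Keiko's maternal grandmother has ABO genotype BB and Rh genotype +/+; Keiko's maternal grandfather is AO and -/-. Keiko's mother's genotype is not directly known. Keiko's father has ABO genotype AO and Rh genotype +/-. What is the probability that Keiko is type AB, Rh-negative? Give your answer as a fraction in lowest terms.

Keiko's mother's ABO genotype from BB × AO: 1/2 AB, 1/2 BO.
Crossing each possibility with the father AO and summing P(type AB): 1/2·1/4 + 1/2·1/4 = 1/4.
Similarly for Rh via the mother's Rh distribution: P(Rh-) = 1/4.
Independent loci: 1/4 × 1/4 = 1/16.

1/16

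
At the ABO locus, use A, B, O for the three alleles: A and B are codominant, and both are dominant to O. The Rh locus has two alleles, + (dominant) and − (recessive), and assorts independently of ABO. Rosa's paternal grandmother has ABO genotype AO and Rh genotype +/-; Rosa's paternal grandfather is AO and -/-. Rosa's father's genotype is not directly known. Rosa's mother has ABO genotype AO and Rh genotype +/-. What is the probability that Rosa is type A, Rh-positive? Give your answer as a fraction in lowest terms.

Rosa's father's ABO genotype from AO × AO: 1/4 AA, 1/2 AO, 1/4 OO.
Crossing each possibility with the mother AO and summing P(type A): 1/4·1 + 1/2·3/4 + 1/4·1/2 = 3/4.
Similarly for Rh via the father's Rh distribution: P(Rh+) = 5/8.
Independent loci: 3/4 × 5/8 = 15/32.

15/32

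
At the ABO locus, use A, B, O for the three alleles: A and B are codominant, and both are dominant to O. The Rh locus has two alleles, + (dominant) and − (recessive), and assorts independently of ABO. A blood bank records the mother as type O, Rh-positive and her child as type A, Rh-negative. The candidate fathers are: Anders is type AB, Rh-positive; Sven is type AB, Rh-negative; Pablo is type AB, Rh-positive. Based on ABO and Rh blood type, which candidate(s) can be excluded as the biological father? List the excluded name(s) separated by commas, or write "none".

A candidate is excluded only if no genotype consistent with his phenotype could produce a type A, Rh-negative child with a type O, Rh-positive mother.
Every candidate has at least one consistent genotype combination, so none can be excluded.

none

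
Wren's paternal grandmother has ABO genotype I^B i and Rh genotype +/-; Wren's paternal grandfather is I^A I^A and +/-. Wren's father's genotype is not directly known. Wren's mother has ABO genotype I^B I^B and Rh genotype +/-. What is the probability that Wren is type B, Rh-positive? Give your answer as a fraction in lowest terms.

Wren's father's ABO genotype from I^B i × I^A I^A: 1/2 I^A I^B, 1/2 I^A i.
Crossing each possibility with the mother I^B I^B and summing P(type B): 1/2·1/2 + 1/2·1/2 = 1/2.
Similarly for Rh via the father's Rh distribution: P(Rh+) = 3/4.
Independent loci: 1/2 × 3/4 = 3/8.

3/8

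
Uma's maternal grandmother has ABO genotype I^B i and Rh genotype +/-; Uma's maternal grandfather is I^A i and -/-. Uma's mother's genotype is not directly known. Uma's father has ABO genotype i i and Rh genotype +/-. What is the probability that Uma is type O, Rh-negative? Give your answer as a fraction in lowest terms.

Uma's mother's ABO genotype from I^B i × I^A i: 1/4 I^A I^B, 1/4 I^A i, 1/4 I^B i, 1/4 i i.
Crossing each possibility with the father i i and summing P(type O): 1/4·0 + 1/4·1/2 + 1/4·1/2 + 1/4·1 = 1/2.
Similarly for Rh via the mother's Rh distribution: P(Rh-) = 3/8.
Independent loci: 1/2 × 3/8 = 3/16.

3/16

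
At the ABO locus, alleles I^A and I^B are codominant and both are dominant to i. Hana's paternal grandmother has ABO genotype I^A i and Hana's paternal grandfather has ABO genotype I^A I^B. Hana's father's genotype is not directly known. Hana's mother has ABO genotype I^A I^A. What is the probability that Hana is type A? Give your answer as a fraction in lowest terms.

3/4

Hana's father's ABO genotype from I^A i × I^A I^B: 1/4 I^A I^A, 1/4 I^A I^B, 1/4 I^A i, 1/4 I^B i.
Crossing each possibility with the mother I^A I^A and summing P(type A): 1/4·1 + 1/4·1/2 + 1/4·1 + 1/4·1/2 = 3/4.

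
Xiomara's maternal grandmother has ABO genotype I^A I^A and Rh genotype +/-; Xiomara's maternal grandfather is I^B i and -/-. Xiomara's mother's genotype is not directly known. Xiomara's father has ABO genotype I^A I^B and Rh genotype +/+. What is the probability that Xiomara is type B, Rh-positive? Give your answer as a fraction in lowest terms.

Xiomara's mother's ABO genotype from I^A I^A × I^B i: 1/2 I^A I^B, 1/2 I^A i.
Crossing each possibility with the father I^A I^B and summing P(type B): 1/2·1/4 + 1/2·1/4 = 1/4.
Similarly for Rh via the mother's Rh distribution: P(Rh+) = 1.
Independent loci: 1/4 × 1 = 1/4.

1/4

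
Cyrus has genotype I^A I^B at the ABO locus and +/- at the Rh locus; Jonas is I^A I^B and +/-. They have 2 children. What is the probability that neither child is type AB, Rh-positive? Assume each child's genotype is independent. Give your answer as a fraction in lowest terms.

25/64

ABO cross I^A I^B × I^A I^B → 1/4 A, 1/4 B, 1/2 AB.
Rh cross +/- × +/- → 3/4 Rh+, 1/4 Rh-; so P(type AB, Rh-positive) = 1/2 × 3/4 = 3/8 per child.
P(not type AB, Rh-positive) = 5/8 for one child; (5/8)^2 = 25/64.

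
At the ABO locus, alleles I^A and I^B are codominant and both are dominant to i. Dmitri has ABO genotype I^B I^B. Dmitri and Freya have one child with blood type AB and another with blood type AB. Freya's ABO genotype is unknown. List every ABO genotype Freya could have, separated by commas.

For each candidate genotype of Freya, check whether crossing it with I^B I^B can produce every observed child phenotype.
  I^A I^A → possible child types {AB} ✓
  I^A I^B → possible child types {B, AB} ✓
  I^A i → possible child types {B, AB} ✓
  I^B I^B → possible child types {B} ✗
  I^B i → possible child types {B} ✗
  i i → possible child types {B} ✗

I^A I^A, I^A I^B, I^A i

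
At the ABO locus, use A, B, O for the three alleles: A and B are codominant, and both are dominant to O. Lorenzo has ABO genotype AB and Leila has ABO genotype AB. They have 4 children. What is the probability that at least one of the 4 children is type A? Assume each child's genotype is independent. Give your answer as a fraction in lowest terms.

175/256

ABO cross AB × AB → 1/4 A, 1/4 B, 1/2 AB.
So P(type A) = 1/4 per child.
P(none) = (3/4)^4 = 81/256; P(at least one) = 1 − 81/256 = 175/256.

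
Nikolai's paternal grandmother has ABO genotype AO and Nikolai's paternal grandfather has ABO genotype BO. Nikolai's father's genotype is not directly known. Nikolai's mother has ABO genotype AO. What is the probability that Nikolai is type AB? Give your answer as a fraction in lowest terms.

1/8

Nikolai's father's ABO genotype from AO × BO: 1/4 AB, 1/4 AO, 1/4 BO, 1/4 OO.
Crossing each possibility with the mother AO and summing P(type AB): 1/4·1/4 + 1/4·0 + 1/4·1/4 + 1/4·0 = 1/8.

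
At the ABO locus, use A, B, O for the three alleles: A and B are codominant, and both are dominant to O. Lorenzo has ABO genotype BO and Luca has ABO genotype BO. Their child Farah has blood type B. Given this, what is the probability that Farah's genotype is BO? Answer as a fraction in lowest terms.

2/3

Cross BO × BO → 1/4 BB, 1/2 BO, 1/4 OO.
Type-B genotypes among offspring: BB (1/4), BO (1/2); total 3/4.
P(BO | type B) = (1/2) / (3/4) = 2/3.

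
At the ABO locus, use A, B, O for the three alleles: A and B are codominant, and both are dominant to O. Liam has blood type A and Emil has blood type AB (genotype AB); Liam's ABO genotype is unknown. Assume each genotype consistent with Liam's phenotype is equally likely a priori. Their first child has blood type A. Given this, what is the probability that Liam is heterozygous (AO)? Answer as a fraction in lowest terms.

1/2

Possible genotypes: Liam ∈ {AA, AO}; Emil ∈ {AB}.
Weight each parental genotype pair by prior × P(type-A child):
  AA × AB: posterior weight 1/2.
  AO × AB: posterior weight 1/2.
Sum the posterior weight over pairs where Liam is AO: 1/2.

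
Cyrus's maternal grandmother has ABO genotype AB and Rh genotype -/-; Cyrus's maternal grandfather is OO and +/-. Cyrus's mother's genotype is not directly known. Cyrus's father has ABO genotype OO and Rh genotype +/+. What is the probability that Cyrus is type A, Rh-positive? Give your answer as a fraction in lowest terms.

1/4

Cyrus's mother's ABO genotype from AB × OO: 1/2 AO, 1/2 BO.
Crossing each possibility with the father OO and summing P(type A): 1/2·1/2 + 1/2·0 = 1/4.
Similarly for Rh via the mother's Rh distribution: P(Rh+) = 1.
Independent loci: 1/4 × 1 = 1/4.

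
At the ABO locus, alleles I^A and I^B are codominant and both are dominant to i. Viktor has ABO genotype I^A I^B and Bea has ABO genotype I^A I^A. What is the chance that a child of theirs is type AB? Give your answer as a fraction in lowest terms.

1/2

ABO cross I^A I^B × I^A I^A → offspring phenotypes: 1/2 A, 1/2 AB.
So P(type AB) = 1/2.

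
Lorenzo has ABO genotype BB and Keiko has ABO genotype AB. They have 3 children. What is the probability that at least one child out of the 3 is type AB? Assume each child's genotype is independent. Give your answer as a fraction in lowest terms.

7/8

ABO cross BB × AB → 1/2 B, 1/2 AB.
So P(type AB) = 1/2 per child.
P(none) = (1/2)^3 = 1/8; P(at least one) = 1 − 1/8 = 7/8.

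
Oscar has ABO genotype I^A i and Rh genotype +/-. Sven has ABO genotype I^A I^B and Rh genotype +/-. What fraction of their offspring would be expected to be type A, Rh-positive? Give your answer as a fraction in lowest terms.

3/8

ABO cross I^A i × I^A I^B → offspring phenotypes: 1/2 A, 1/4 B, 1/4 AB.
Rh cross +/- × +/- → 3/4 Rh+, 1/4 Rh-.
Independent loci: P(type A, Rh-positive) = 1/2 × 3/4 = 3/8.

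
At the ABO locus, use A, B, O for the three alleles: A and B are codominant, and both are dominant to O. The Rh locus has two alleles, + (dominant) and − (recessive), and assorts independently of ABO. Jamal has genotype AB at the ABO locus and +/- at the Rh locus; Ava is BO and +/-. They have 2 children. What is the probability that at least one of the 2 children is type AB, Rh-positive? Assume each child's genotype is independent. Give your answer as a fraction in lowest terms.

ABO cross AB × BO → 1/4 A, 1/2 B, 1/4 AB.
Rh cross +/- × +/- → 3/4 Rh+, 1/4 Rh-; so P(type AB, Rh-positive) = 1/4 × 3/4 = 3/16 per child.
P(none) = (13/16)^2 = 169/256; P(at least one) = 1 − 169/256 = 87/256.

87/256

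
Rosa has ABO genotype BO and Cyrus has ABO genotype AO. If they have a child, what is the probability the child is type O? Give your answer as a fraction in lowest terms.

ABO cross BO × AO → offspring phenotypes: 1/4 O, 1/4 A, 1/4 B, 1/4 AB.
So P(type O) = 1/4.

1/4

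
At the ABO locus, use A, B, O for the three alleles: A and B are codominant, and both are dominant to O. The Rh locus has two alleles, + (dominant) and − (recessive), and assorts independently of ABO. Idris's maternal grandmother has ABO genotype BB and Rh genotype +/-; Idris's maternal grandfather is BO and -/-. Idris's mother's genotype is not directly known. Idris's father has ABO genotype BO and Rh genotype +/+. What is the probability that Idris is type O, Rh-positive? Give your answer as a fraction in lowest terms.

1/8

Idris's mother's ABO genotype from BB × BO: 1/2 BB, 1/2 BO.
Crossing each possibility with the father BO and summing P(type O): 1/2·0 + 1/2·1/4 = 1/8.
Similarly for Rh via the mother's Rh distribution: P(Rh+) = 1.
Independent loci: 1/8 × 1 = 1/8.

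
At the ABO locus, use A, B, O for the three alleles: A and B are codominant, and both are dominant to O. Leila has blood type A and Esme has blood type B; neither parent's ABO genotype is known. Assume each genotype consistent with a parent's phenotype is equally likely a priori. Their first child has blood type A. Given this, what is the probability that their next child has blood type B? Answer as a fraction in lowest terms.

Possible genotypes: Leila ∈ {AA, AO}; Esme ∈ {BB, BO}.
Weight each parental genotype pair by prior × P(type-A child):
  AA × BO: posterior weight 2/3; P(next child type B) = 0.
  AO × BO: posterior weight 1/3; P(next child type B) = 1/4.
Weighted sum = 1/12.

1/12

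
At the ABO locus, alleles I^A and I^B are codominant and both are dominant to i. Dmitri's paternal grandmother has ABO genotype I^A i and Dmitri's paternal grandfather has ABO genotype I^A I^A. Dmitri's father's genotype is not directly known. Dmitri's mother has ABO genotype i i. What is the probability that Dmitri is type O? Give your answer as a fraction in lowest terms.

Dmitri's father's ABO genotype from I^A i × I^A I^A: 1/2 I^A I^A, 1/2 I^A i.
Crossing each possibility with the mother i i and summing P(type O): 1/2·0 + 1/2·1/2 = 1/4.

1/4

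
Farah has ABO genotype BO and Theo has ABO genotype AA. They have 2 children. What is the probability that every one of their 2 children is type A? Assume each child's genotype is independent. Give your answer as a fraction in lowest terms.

ABO cross BO × AA → 1/2 A, 1/2 AB.
So P(type A) = 1/2 per child.
All 2 independent: (1/2)^2 = 1/4.

1/4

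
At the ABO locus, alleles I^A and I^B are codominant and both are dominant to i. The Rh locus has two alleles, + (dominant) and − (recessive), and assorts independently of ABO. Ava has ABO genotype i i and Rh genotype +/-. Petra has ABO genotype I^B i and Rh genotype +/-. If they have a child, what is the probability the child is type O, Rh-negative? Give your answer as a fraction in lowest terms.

1/8

ABO cross i i × I^B i → offspring phenotypes: 1/2 O, 1/2 B.
Rh cross +/- × +/- → 3/4 Rh+, 1/4 Rh-.
Independent loci: P(type O, Rh-negative) = 1/2 × 1/4 = 1/8.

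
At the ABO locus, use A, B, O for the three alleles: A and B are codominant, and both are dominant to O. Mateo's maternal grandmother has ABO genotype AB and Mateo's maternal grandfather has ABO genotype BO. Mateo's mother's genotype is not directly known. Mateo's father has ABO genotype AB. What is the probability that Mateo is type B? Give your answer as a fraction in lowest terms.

3/8

Mateo's mother's ABO genotype from AB × BO: 1/4 AB, 1/4 AO, 1/4 BB, 1/4 BO.
Crossing each possibility with the father AB and summing P(type B): 1/4·1/4 + 1/4·1/4 + 1/4·1/2 + 1/4·1/2 = 3/8.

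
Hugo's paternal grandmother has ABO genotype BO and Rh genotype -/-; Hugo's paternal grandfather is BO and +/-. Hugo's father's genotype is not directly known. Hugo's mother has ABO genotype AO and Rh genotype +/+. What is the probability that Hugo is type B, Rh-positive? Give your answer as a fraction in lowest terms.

1/4

Hugo's father's ABO genotype from BO × BO: 1/4 BB, 1/2 BO, 1/4 OO.
Crossing each possibility with the mother AO and summing P(type B): 1/4·1/2 + 1/2·1/4 + 1/4·0 = 1/4.
Similarly for Rh via the father's Rh distribution: P(Rh+) = 1.
Independent loci: 1/4 × 1 = 1/4.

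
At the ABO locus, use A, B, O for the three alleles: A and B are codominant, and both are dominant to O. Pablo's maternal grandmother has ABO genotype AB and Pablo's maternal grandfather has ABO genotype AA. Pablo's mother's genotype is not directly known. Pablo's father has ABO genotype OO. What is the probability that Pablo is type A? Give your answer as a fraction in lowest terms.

Pablo's mother's ABO genotype from AB × AA: 1/2 AA, 1/2 AB.
Crossing each possibility with the father OO and summing P(type A): 1/2·1 + 1/2·1/2 = 3/4.

3/4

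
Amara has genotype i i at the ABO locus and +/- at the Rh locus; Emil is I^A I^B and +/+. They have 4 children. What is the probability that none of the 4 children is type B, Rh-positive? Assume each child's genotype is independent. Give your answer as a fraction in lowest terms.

ABO cross i i × I^A I^B → 1/2 A, 1/2 B.
Rh cross +/- × +/+ → 1 Rh+; so P(type B, Rh-positive) = 1/2 × 1 = 1/2 per child.
P(not type B, Rh-positive) = 1/2 for one child; (1/2)^4 = 1/16.

1/16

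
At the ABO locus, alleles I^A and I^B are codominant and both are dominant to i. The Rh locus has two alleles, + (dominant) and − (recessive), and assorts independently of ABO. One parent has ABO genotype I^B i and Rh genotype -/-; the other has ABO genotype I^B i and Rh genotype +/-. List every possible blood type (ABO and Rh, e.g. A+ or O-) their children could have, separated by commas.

Gametes from I^B i × I^B i give offspring ABO genotypes I^B I^B, I^B i, i i, i.e. phenotypes O, B.
Rh cross -/- × +/- → phenotypes Rh+, Rh-.
Combining independently: O+, O-, B+, B-.

O+, O-, B+, B-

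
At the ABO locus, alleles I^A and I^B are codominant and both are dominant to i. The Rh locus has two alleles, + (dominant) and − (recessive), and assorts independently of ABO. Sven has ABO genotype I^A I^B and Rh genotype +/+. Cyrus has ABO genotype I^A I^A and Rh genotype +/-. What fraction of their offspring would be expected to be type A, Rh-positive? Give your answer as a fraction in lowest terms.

1/2

ABO cross I^A I^B × I^A I^A → offspring phenotypes: 1/2 A, 1/2 AB.
Rh cross +/+ × +/- → 1 Rh+.
Independent loci: P(type A, Rh-positive) = 1/2 × 1 = 1/2.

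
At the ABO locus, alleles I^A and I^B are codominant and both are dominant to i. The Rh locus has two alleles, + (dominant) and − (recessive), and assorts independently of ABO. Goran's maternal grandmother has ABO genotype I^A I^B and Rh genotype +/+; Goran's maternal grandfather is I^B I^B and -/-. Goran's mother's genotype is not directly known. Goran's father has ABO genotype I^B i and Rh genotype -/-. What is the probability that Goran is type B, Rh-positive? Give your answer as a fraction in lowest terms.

3/8

Goran's mother's ABO genotype from I^A I^B × I^B I^B: 1/2 I^A I^B, 1/2 I^B I^B.
Crossing each possibility with the father I^B i and summing P(type B): 1/2·1/2 + 1/2·1 = 3/4.
Similarly for Rh via the mother's Rh distribution: P(Rh+) = 1/2.
Independent loci: 3/4 × 1/2 = 3/8.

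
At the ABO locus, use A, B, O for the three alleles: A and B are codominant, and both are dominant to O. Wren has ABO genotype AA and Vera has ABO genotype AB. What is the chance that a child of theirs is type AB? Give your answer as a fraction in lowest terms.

1/2

ABO cross AA × AB → offspring phenotypes: 1/2 A, 1/2 AB.
So P(type AB) = 1/2.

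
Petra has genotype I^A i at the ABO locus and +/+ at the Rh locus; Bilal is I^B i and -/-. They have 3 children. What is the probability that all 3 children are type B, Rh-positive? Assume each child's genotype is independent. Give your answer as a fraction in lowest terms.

1/64

ABO cross I^A i × I^B i → 1/4 O, 1/4 A, 1/4 B, 1/4 AB.
Rh cross +/+ × -/- → 1 Rh+; so P(type B, Rh-positive) = 1/4 × 1 = 1/4 per child.
All 3 independent: (1/4)^3 = 1/64.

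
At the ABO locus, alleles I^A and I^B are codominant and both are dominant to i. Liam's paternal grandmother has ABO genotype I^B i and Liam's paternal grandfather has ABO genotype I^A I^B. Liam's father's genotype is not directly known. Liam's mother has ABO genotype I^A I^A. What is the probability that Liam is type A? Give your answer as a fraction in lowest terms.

1/2

Liam's father's ABO genotype from I^B i × I^A I^B: 1/4 I^A I^B, 1/4 I^A i, 1/4 I^B I^B, 1/4 I^B i.
Crossing each possibility with the mother I^A I^A and summing P(type A): 1/4·1/2 + 1/4·1 + 1/4·0 + 1/4·1/2 = 1/2.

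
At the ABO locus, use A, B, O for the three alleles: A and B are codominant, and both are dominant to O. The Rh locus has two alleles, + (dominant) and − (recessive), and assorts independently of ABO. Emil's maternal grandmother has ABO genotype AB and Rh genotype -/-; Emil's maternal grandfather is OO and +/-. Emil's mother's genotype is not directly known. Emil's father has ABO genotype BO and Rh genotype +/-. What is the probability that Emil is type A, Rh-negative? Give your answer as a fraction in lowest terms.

Emil's mother's ABO genotype from AB × OO: 1/2 AO, 1/2 BO.
Crossing each possibility with the father BO and summing P(type A): 1/2·1/4 + 1/2·0 = 1/8.
Similarly for Rh via the mother's Rh distribution: P(Rh-) = 3/8.
Independent loci: 1/8 × 3/8 = 3/64.

3/64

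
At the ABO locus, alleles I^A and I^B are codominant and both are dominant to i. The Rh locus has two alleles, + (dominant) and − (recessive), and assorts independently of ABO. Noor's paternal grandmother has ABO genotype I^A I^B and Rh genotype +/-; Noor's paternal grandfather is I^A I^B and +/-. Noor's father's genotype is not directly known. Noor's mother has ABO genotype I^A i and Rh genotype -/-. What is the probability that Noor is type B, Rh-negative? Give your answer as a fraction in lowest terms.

Noor's father's ABO genotype from I^A I^B × I^A I^B: 1/4 I^A I^A, 1/2 I^A I^B, 1/4 I^B I^B.
Crossing each possibility with the mother I^A i and summing P(type B): 1/4·0 + 1/2·1/4 + 1/4·1/2 = 1/4.
Similarly for Rh via the father's Rh distribution: P(Rh-) = 1/2.
Independent loci: 1/4 × 1/2 = 1/8.

1/8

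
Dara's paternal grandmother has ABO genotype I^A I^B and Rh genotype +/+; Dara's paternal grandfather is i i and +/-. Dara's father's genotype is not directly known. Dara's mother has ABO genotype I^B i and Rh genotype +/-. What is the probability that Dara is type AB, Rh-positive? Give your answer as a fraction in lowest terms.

7/64

Dara's father's ABO genotype from I^A I^B × i i: 1/2 I^A i, 1/2 I^B i.
Crossing each possibility with the mother I^B i and summing P(type AB): 1/2·1/4 + 1/2·0 = 1/8.
Similarly for Rh via the father's Rh distribution: P(Rh+) = 7/8.
Independent loci: 1/8 × 7/8 = 7/64.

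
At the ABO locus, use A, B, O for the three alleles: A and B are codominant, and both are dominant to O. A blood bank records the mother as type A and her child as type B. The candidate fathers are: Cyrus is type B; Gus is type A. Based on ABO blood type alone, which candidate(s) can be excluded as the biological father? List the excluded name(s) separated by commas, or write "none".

Gus

A candidate is excluded only if no genotype consistent with his phenotype could produce a type B child with a type A mother.
Gus (type A): no genotype consistent with that phenotype can produce a type-B child with a type-A mother.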